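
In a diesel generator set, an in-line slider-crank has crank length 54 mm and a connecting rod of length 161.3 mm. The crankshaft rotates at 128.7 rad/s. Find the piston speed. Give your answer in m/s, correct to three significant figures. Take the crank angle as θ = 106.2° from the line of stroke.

ω = 128.7 rad/s
For an in-line slider-crank, x = r cosθ + √(L² − r² sin²θ), so v = −rω sinθ·[1 + r cosθ/√(L² − r² sin²θ)].
With r = 0.054 m, L = 0.1613 m, θ = 106.2°: √(L² − r² sin²θ) = 0.15274 m.
v = −0.054·128.7·0.96029·[1 + 0.054·-0.27899/0.15274] = -6.0156 m/s.
|v| = 6.0156 m/s.

6.02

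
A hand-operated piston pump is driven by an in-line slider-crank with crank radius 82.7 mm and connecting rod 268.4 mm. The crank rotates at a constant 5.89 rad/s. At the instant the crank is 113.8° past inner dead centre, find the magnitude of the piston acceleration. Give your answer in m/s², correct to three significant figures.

ω = 5.89 rad/s
x(θ) = r cosθ + √(L² − r² sin²θ); with ω constant, a = ω²·d²x/dθ².
d²x/dθ² = −r cosθ − r²(cos2θ)/√u − r⁴ sin²2θ/(4u^{3/2}),  u = L² − r² sin²θ = 0.066313 m².
Substituting r = 0.0827 m, L = 0.2684 m, θ = 113.8°: d²x/dθ² = +0.050909 m.
a = ω²·d²x/dθ² = (5.89)²·(+0.050909) = +1.7661 m/s²;  |a| = 1.7661 m/s².

1.77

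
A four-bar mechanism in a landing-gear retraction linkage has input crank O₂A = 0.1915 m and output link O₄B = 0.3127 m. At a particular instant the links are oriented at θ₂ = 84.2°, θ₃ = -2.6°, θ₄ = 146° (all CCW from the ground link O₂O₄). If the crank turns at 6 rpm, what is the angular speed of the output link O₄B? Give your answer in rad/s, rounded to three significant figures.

ω₂ = 0.6283 rad/s (from 6 rpm).
Differentiating the loop-closure r₂e^{iθ₂}+r₃e^{iθ₃}=r₁+r₄e^{iθ₄} gives r₂ω₂e^{iθ₂}+r₃ω₃e^{iθ₃}=r₄ω₄e^{iθ₄}.
Eliminating the other unknown: ω₄ = r₂ω₂ sin(θ₂−θ₃) / [r₄ sin(θ₄−θ₃)].
Numerator sine = +0.99844; denominator sine = +0.52101.
Result = 0.1915·0.6283·(+0.99844) / (0.3127·(+0.52101)) = +0.73739 rad/s; magnitude 0.73739 rad/s.

0.737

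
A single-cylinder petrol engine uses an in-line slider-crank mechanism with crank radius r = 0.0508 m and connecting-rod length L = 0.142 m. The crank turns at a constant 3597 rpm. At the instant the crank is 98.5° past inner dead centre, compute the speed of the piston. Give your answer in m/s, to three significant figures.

17.9

ω = 2π·3597/60 = 376.7 rad/s
For an in-line slider-crank, x = r cosθ + √(L² − r² sin²θ), so v = −rω sinθ·[1 + r cosθ/√(L² − r² sin²θ)].
With r = 0.0508 m, L = 0.142 m, θ = 98.5°: √(L² − r² sin²θ) = 0.13281 m.
v = −0.0508·376.7·0.98902·[1 + 0.0508·-0.14781/0.13281] = -17.855 m/s.
|v| = 17.855 m/s.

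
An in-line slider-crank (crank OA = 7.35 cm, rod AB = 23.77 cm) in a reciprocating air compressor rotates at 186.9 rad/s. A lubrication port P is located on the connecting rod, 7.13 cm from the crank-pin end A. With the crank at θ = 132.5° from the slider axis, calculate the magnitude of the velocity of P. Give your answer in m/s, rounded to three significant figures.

11.5

ω = 186.9 rad/s.  Crank-pin speed |V_A| = rω = 13.737 m/s, perpendicular to OA.
Rod angle: sinφ = −(r/L) sinθ ⇒ φ = -13.178°; ω_rod = −rω cosθ/√(L²−r²sin²θ) = +40.1 rad/s.
V_P = V_A + ω_rod × AP, with AP = 0.0713 m along the rod.
Components: V_Px = −rω sinθ − a·ω_rod·sinφ = -9.4763 m/s;  V_Py = rω cosθ + a·ω_rod·cosφ = -6.4969 m/s.
|V_P| = √(V_Px² + V_Py²) = 11.49 m/s.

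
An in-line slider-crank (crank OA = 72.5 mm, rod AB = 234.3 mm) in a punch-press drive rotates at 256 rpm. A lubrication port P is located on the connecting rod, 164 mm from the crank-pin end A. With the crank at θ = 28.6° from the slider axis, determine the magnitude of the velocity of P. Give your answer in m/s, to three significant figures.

1.22

ω = 26.81 rad/s.  Crank-pin speed |V_A| = rω = 1.9436 m/s, perpendicular to OA.
Rod angle: sinφ = −(r/L) sinθ ⇒ φ = -8.518°; ω_rod = −rω cosθ/√(L²−r²sin²θ) = -7.3644 rad/s.
V_P = V_A + ω_rod × AP, with AP = 0.164 m along the rod.
Components: V_Px = −rω sinθ − a·ω_rod·sinφ = -1.1093 m/s;  V_Py = rω cosθ + a·ω_rod·cosφ = +0.51201 m/s.
|V_P| = √(V_Px² + V_Py²) = 1.2217 m/s.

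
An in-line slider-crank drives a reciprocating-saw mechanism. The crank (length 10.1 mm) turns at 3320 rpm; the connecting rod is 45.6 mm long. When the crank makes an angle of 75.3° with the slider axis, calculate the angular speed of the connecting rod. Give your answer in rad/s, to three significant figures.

ω = 347.7 rad/s (converted from 3320 rpm).
The rod makes angle φ with the slider axis where L sinφ = r sinθ; differentiating, L cosφ·φ̇ = r ω cosθ.
L cosφ = √(L² − r² sin²θ) = 0.044541 m.
|ω_rod| = r ω |cosθ| / √(L² − r² sin²θ) = 0.0101·347.7·0.25376/0.044541 = 20.005 rad/s.

20.0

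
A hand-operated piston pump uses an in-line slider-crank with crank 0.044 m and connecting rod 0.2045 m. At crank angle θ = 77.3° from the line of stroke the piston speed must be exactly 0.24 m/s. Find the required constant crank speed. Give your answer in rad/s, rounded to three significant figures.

For an in-line slider-crank, |v_piston| = rω|sinθ|·[1 + r cosθ/√(L² − r² sin²θ)].
With r = 0.044 m, L = 0.2045 m, θ = 77.3°: the bracketed kinematic factor |dx/dθ| = 0.045 m.
ω = v/|dx/dθ| = 0.24/0.045 = 5.3333 rad/s.

5.33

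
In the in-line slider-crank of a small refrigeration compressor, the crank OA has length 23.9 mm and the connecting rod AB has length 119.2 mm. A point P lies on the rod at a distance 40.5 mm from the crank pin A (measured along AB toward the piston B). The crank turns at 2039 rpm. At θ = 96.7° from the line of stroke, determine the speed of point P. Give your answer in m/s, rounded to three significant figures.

5.04

ω = 213.5 rad/s.  Crank-pin speed |V_A| = rω = 5.1032 m/s, perpendicular to OA.
Rod angle: sinφ = −(r/L) sinθ ⇒ φ = -11.486°; ω_rod = −rω cosθ/√(L²−r²sin²θ) = +5.097 rad/s.
V_P = V_A + ω_rod × AP, with AP = 0.0405 m along the rod.
Components: V_Px = −rω sinθ − a·ω_rod·sinφ = -5.0273 m/s;  V_Py = rω cosθ + a·ω_rod·cosφ = -0.3931 m/s.
|V_P| = √(V_Px² + V_Py²) = 5.0426 m/s.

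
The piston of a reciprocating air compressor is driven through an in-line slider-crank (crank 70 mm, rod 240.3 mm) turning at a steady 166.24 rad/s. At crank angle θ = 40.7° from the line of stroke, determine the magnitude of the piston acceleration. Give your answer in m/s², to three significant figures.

1560

ω = 166.2 rad/s
x(θ) = r cosθ + √(L² − r² sin²θ); with ω constant, a = ω²·d²x/dθ².
d²x/dθ² = −r cosθ − r²(cos2θ)/√u − r⁴ sin²2θ/(4u^{3/2}),  u = L² − r² sin²θ = 0.0556605 m².
Substituting r = 0.07 m, L = 0.2403 m, θ = 40.7°: d²x/dθ² = -0.056622 m.
a = ω²·d²x/dθ² = (166.2)²·(-0.056622) = -1564.8 m/s²;  |a| = 1564.8 m/s².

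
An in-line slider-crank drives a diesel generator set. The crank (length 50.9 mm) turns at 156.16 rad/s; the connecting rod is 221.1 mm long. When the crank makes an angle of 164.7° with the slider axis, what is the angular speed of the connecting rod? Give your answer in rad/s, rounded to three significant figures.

34.7

ω = 156.2 rad/s
The rod makes angle φ with the slider axis where L sinφ = r sinθ; differentiating, L cosφ·φ̇ = r ω cosθ.
L cosφ = √(L² − r² sin²θ) = 0.22069 m.
|ω_rod| = r ω |cosθ| / √(L² − r² sin²θ) = 0.0509·156.2·0.96456/0.22069 = 34.74 rad/s.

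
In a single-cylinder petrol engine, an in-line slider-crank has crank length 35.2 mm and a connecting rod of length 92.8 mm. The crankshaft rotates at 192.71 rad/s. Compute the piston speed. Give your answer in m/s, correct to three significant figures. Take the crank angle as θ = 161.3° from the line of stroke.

1.39

ω = 192.7 rad/s
For an in-line slider-crank, x = r cosθ + √(L² − r² sin²θ), so v = −rω sinθ·[1 + r cosθ/√(L² − r² sin²θ)].
With r = 0.0352 m, L = 0.0928 m, θ = 161.3°: √(L² − r² sin²θ) = 0.092111 m.
v = −0.0352·192.7·0.32061·[1 + 0.0352·-0.94721/0.092111] = -1.3876 m/s.
|v| = 1.3876 m/s.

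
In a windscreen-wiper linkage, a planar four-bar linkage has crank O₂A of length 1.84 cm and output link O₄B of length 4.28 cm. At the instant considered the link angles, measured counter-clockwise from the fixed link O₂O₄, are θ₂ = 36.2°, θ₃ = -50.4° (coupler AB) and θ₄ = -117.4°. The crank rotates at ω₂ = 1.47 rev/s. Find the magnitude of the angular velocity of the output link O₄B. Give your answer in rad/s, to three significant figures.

ω₂ = 9.236 rad/s (from 1.47 rev/s).
Differentiating the loop-closure r₂e^{iθ₂}+r₃e^{iθ₃}=r₁+r₄e^{iθ₄} gives r₂ω₂e^{iθ₂}+r₃ω₃e^{iθ₃}=r₄ω₄e^{iθ₄}.
Eliminating the other unknown: ω₄ = r₂ω₂ sin(θ₂−θ₃) / [r₄ sin(θ₄−θ₃)].
Numerator sine = +0.99824; denominator sine = -0.92050.
Result = 0.0184·9.236·(+0.99824) / (0.0428·(-0.92050)) = -4.3061 rad/s; magnitude 4.3061 rad/s.

4.31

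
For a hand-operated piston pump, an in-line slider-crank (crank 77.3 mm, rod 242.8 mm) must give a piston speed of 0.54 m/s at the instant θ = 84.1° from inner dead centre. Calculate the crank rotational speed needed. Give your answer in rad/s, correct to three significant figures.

6.79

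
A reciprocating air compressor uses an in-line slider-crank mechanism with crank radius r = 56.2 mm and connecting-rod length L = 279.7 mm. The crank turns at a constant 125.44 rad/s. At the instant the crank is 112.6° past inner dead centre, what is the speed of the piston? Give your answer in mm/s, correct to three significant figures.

ω = 125.4 rad/s
For an in-line slider-crank, x = r cosθ + √(L² − r² sin²θ), so v = −rω sinθ·[1 + r cosθ/√(L² − r² sin²θ)].
With r = 0.0562 m, L = 0.2797 m, θ = 112.6°: √(L² − r² sin²θ) = 0.27485 m.
v = −0.0562·125.4·0.92321·[1 + 0.0562·-0.38430/0.27485] = -5.997 m/s.
|v| = 5.997 m/s = 5997 mm/s.

6000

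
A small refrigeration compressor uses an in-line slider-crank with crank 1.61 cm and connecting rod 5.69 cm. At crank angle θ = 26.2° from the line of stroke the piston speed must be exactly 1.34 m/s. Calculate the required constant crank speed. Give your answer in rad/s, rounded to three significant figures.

150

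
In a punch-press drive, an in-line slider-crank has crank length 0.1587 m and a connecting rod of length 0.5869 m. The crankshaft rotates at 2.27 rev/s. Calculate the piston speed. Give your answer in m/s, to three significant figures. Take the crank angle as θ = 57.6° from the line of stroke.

2.20

ω = 2π·2.27 = 14.26 rad/s
For an in-line slider-crank, x = r cosθ + √(L² − r² sin²θ), so v = −rω sinθ·[1 + r cosθ/√(L² − r² sin²θ)].
With r = 0.1587 m, L = 0.5869 m, θ = 57.6°: √(L² − r² sin²θ) = 0.5714 m.
v = −0.1587·14.26·0.84433·[1 + 0.1587·0.53583/0.5714] = -2.1956 m/s.
|v| = 2.1956 m/s.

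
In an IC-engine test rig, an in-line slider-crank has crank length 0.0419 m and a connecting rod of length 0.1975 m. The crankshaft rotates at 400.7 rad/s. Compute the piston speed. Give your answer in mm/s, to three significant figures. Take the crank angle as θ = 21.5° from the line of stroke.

ω = 400.7 rad/s
For an in-line slider-crank, x = r cosθ + √(L² − r² sin²θ), so v = −rω sinθ·[1 + r cosθ/√(L² − r² sin²θ)].
With r = 0.0419 m, L = 0.1975 m, θ = 21.5°: √(L² − r² sin²θ) = 0.1969 m.
v = −0.0419·400.7·0.36650·[1 + 0.0419·0.93042/0.1969] = -7.3716 m/s.
|v| = 7.3716 m/s = 7371.6 mm/s.

7370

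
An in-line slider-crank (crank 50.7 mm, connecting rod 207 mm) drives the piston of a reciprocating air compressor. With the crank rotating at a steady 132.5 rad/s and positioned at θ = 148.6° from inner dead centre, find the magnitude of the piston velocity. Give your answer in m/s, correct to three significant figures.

2.76

ω = 132.5 rad/s
For an in-line slider-crank, x = r cosθ + √(L² − r² sin²θ), so v = −rω sinθ·[1 + r cosθ/√(L² − r² sin²θ)].
With r = 0.0507 m, L = 0.207 m, θ = 148.6°: √(L² − r² sin²θ) = 0.20531 m.
v = −0.0507·132.5·0.52101·[1 + 0.0507·-0.85355/0.20531] = -2.7623 m/s.
|v| = 2.7623 m/s.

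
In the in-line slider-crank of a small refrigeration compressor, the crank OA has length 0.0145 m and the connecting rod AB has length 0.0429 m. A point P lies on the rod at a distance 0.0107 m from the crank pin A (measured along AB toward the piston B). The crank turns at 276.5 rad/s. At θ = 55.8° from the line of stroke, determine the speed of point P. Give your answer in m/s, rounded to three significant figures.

ω = 276.5 rad/s.  Crank-pin speed |V_A| = rω = 4.0093 m/s, perpendicular to OA.
Rod angle: sinφ = −(r/L) sinθ ⇒ φ = -16.233°; ω_rod = −rω cosθ/√(L²−r²sin²θ) = -54.711 rad/s.
V_P = V_A + ω_rod × AP, with AP = 0.0107 m along the rod.
Components: V_Px = −rω sinθ − a·ω_rod·sinφ = -3.4796 m/s;  V_Py = rω cosθ + a·ω_rod·cosφ = +1.6915 m/s.
|V_P| = √(V_Px² + V_Py²) = 3.869 m/s.

3.87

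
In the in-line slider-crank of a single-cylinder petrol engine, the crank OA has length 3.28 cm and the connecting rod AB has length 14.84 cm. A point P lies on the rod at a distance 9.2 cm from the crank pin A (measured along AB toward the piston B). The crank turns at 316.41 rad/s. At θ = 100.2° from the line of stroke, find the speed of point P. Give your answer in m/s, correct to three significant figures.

9.98

ω = 316.4 rad/s.  Crank-pin speed |V_A| = rω = 10.378 m/s, perpendicular to OA.
Rod angle: sinφ = −(r/L) sinθ ⇒ φ = -12.564°; ω_rod = −rω cosθ/√(L²−r²sin²θ) = +12.688 rad/s.
V_P = V_A + ω_rod × AP, with AP = 0.092 m along the rod.
Components: V_Px = −rω sinθ − a·ω_rod·sinφ = -9.9603 m/s;  V_Py = rω cosθ + a·ω_rod·cosφ = -0.69847 m/s.
|V_P| = √(V_Px² + V_Py²) = 9.9848 m/s.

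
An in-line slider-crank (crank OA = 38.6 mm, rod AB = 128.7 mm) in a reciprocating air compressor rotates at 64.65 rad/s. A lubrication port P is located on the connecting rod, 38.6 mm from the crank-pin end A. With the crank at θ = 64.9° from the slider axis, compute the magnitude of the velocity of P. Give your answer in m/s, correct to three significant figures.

2.46

ω = 64.65 rad/s.  Crank-pin speed |V_A| = rω = 2.4955 m/s, perpendicular to OA.
Rod angle: sinφ = −(r/L) sinθ ⇒ φ = -15.760°; ω_rod = −rω cosθ/√(L²−r²sin²θ) = -8.5465 rad/s.
V_P = V_A + ω_rod × AP, with AP = 0.0386 m along the rod.
Components: V_Px = −rω sinθ − a·ω_rod·sinφ = -2.3494 m/s;  V_Py = rω cosθ + a·ω_rod·cosφ = +0.74109 m/s.
|V_P| = √(V_Px² + V_Py²) = 2.4635 m/s.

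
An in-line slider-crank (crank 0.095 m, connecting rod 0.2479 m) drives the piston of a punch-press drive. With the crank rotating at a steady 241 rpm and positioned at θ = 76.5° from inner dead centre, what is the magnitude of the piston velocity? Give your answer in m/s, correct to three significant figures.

ω = 2π·241/60 = 25.24 rad/s
For an in-line slider-crank, x = r cosθ + √(L² − r² sin²θ), so v = −rω sinθ·[1 + r cosθ/√(L² − r² sin²θ)].
With r = 0.095 m, L = 0.2479 m, θ = 76.5°: √(L² − r² sin²θ) = 0.23005 m.
v = −0.095·25.24·0.97237·[1 + 0.095·0.23345/0.23005] = -2.5561 m/s.
|v| = 2.5561 m/s.

2.56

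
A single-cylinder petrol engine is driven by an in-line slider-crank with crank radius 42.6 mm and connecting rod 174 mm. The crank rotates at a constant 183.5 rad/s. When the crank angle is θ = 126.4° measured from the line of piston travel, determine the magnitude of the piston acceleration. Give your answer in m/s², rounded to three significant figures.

ω = 183.5 rad/s
x(θ) = r cosθ + √(L² − r² sin²θ); with ω constant, a = ω²·d²x/dθ².
d²x/dθ² = −r cosθ − r²(cos2θ)/√u − r⁴ sin²2θ/(4u^{3/2}),  u = L² − r² sin²θ = 0.0291003 m².
Substituting r = 0.0426 m, L = 0.174 m, θ = 126.4°: d²x/dθ² = +0.028274 m.
a = ω²·d²x/dθ² = (183.5)²·(+0.028274) = +952.05 m/s²;  |a| = 952.05 m/s².

952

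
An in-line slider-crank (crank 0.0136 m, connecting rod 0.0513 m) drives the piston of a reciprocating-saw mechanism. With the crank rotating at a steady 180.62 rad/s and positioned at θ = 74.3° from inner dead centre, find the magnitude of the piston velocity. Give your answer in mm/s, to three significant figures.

ω = 180.6 rad/s
For an in-line slider-crank, x = r cosθ + √(L² − r² sin²θ), so v = −rω sinθ·[1 + r cosθ/√(L² − r² sin²θ)].
With r = 0.0136 m, L = 0.0513 m, θ = 74.3°: √(L² − r² sin²θ) = 0.049601 m.
v = −0.0136·180.6·0.96269·[1 + 0.0136·0.27060/0.049601] = -2.5402 m/s.
|v| = 2.5402 m/s = 2540.2 mm/s.

2540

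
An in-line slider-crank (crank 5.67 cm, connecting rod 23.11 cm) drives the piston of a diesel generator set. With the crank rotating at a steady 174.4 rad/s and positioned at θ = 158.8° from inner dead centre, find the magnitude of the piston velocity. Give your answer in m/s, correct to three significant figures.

2.75

ω = 174.4 rad/s
For an in-line slider-crank, x = r cosθ + √(L² − r² sin²θ), so v = −rω sinθ·[1 + r cosθ/√(L² − r² sin²θ)].
With r = 0.0567 m, L = 0.2311 m, θ = 158.8°: √(L² − r² sin²θ) = 0.23019 m.
v = −0.0567·174.4·0.36162·[1 + 0.0567·-0.93232/0.23019] = -2.7547 m/s.
|v| = 2.7547 m/s.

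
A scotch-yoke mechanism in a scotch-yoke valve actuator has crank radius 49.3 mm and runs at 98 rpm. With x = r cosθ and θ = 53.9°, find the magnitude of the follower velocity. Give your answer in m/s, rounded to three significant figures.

0.409

ω = 10.26 rad/s (from 98 rpm).
x = r cosθ ⇒ ẋ = −rω sinθ.
|v| = rω|sinθ| = 0.0493·10.26·|sin 53.9°| = 0.4088 m/s.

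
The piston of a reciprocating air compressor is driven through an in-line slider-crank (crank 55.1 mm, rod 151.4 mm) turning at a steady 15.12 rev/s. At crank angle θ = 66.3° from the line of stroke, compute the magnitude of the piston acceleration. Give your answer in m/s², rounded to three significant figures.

ω = 2π·15.1 = 95 rad/s
x(θ) = r cosθ + √(L² − r² sin²θ); with ω constant, a = ω²·d²x/dθ².
d²x/dθ² = −r cosθ − r²(cos2θ)/√u − r⁴ sin²2θ/(4u^{3/2}),  u = L² − r² sin²θ = 0.0203765 m².
Substituting r = 0.0551 m, L = 0.1514 m, θ = 66.3°: d²x/dθ² = -0.0081804 m.
a = ω²·d²x/dθ² = (95)²·(-0.0081804) = -73.831 m/s²;  |a| = 73.831 m/s².

73.8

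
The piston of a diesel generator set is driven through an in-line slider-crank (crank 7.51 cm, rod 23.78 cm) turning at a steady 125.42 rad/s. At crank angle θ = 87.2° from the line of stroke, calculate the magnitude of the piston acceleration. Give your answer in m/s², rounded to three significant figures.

333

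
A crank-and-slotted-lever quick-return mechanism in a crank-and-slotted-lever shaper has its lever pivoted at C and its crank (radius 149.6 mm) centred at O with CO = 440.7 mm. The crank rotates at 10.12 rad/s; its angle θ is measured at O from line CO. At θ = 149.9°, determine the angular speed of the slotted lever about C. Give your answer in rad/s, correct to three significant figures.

ω = 10.12 rad/s
Crank pin A relative to C: A = (d + r cosθ, r sinθ); lever angle φ = atan2(r sinθ, d + r cosθ).
Differentiating tanφ: φ̇ = rω(d cosθ + r)/(d² + r² + 2dr cosθ).
d² + r² + 2dr cosθ = |CA|² = 0.10252 m²;  d cosθ + r = -0.23167 m.
|ω_lever| = |0.1496·10.12·-0.23167| / 0.10252 = 3.4212 rad/s.

3.42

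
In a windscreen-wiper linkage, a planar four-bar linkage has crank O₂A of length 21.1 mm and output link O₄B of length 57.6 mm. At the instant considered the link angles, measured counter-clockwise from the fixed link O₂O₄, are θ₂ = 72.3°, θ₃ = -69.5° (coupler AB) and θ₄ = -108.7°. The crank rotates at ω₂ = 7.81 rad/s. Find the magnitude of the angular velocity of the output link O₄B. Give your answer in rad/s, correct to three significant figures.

2.80

ω₂ = 7.81 rad/s
Differentiating the loop-closure r₂e^{iθ₂}+r₃e^{iθ₃}=r₁+r₄e^{iθ₄} gives r₂ω₂e^{iθ₂}+r₃ω₃e^{iθ₃}=r₄ω₄e^{iθ₄}.
Eliminating the other unknown: ω₄ = r₂ω₂ sin(θ₂−θ₃) / [r₄ sin(θ₄−θ₃)].
Numerator sine = +0.61841; denominator sine = -0.63203.
Result = 0.0211·7.81·(+0.61841) / (0.0576·(-0.63203)) = -2.7993 rad/s; magnitude 2.7993 rad/s.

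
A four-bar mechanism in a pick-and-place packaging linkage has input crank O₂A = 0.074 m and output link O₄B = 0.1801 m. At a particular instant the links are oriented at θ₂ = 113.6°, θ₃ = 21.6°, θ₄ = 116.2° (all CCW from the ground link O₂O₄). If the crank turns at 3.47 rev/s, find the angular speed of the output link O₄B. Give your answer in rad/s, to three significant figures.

ω₂ = 21.8 rad/s (from 3.47 rev/s).
Differentiating the loop-closure r₂e^{iθ₂}+r₃e^{iθ₃}=r₁+r₄e^{iθ₄} gives r₂ω₂e^{iθ₂}+r₃ω₃e^{iθ₃}=r₄ω₄e^{iθ₄}.
Eliminating the other unknown: ω₄ = r₂ω₂ sin(θ₂−θ₃) / [r₄ sin(θ₄−θ₃)].
Numerator sine = +0.99939; denominator sine = +0.99678.
Result = 0.074·21.8·(+0.99939) / (0.1801·(+0.99678)) = +8.9818 rad/s; magnitude 8.9818 rad/s.

8.98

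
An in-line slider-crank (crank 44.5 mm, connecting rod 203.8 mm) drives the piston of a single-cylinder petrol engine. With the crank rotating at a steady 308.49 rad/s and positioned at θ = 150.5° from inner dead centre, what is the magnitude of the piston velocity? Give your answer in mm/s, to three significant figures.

5470

ω = 308.5 rad/s
For an in-line slider-crank, x = r cosθ + √(L² − r² sin²θ), so v = −rω sinθ·[1 + r cosθ/√(L² − r² sin²θ)].
With r = 0.0445 m, L = 0.2038 m, θ = 150.5°: √(L² − r² sin²θ) = 0.20262 m.
v = −0.0445·308.5·0.49242·[1 + 0.0445·-0.87036/0.20262] = -5.4677 m/s.
|v| = 5.4677 m/s = 5467.7 mm/s.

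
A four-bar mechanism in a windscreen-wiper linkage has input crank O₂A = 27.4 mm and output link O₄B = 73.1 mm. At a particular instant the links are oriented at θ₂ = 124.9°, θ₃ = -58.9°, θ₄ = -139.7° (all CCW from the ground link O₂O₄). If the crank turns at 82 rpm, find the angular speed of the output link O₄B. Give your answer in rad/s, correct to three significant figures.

ω₂ = 8.587 rad/s (from 82 rpm).
Differentiating the loop-closure r₂e^{iθ₂}+r₃e^{iθ₃}=r₁+r₄e^{iθ₄} gives r₂ω₂e^{iθ₂}+r₃ω₃e^{iθ₃}=r₄ω₄e^{iθ₄}.
Eliminating the other unknown: ω₄ = r₂ω₂ sin(θ₂−θ₃) / [r₄ sin(θ₄−θ₃)].
Numerator sine = -0.06627; denominator sine = -0.98714.
Result = 0.0274·8.587·(-0.06627) / (0.0731·(-0.98714)) = +0.21609 rad/s; magnitude 0.21609 rad/s.

0.216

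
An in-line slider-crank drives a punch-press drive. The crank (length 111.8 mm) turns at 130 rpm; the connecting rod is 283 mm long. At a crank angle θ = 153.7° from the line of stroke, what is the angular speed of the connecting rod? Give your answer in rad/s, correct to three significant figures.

ω = 13.61 rad/s (converted from 130 rpm).
The rod makes angle φ with the slider axis where L sinφ = r sinθ; differentiating, L cosφ·φ̇ = r ω cosθ.
L cosφ = √(L² − r² sin²θ) = 0.27863 m.
|ω_rod| = r ω |cosθ| / √(L² − r² sin²θ) = 0.1118·13.61·0.89649/0.27863 = 4.897 rad/s.

4.90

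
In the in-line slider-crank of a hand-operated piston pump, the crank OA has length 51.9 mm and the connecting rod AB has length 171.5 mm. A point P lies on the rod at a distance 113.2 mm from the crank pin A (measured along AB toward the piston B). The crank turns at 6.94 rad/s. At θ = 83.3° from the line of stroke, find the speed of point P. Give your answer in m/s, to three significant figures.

0.367

ω = 6.94 rad/s.  Crank-pin speed |V_A| = rω = 0.36019 m/s, perpendicular to OA.
Rod angle: sinφ = −(r/L) sinθ ⇒ φ = -17.491°; ω_rod = −rω cosθ/√(L²−r²sin²θ) = -0.25691 rad/s.
V_P = V_A + ω_rod × AP, with AP = 0.1132 m along the rod.
Components: V_Px = −rω sinθ − a·ω_rod·sinφ = -0.36647 m/s;  V_Py = rω cosθ + a·ω_rod·cosφ = +0.014285 m/s.
|V_P| = √(V_Px² + V_Py²) = 0.36675 m/s.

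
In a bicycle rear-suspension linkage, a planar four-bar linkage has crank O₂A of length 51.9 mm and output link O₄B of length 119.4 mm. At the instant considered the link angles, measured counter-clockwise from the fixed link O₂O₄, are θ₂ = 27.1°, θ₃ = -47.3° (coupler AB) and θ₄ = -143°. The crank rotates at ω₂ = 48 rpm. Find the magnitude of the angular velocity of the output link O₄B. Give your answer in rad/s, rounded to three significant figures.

ω₂ = 5.027 rad/s (from 48 rpm).
Differentiating the loop-closure r₂e^{iθ₂}+r₃e^{iθ₃}=r₁+r₄e^{iθ₄} gives r₂ω₂e^{iθ₂}+r₃ω₃e^{iθ₃}=r₄ω₄e^{iθ₄}.
Eliminating the other unknown: ω₄ = r₂ω₂ sin(θ₂−θ₃) / [r₄ sin(θ₄−θ₃)].
Numerator sine = +0.96316; denominator sine = -0.99506.
Result = 0.0519·5.027·(+0.96316) / (0.1194·(-0.99506)) = -2.1149 rad/s; magnitude 2.1149 rad/s.

2.11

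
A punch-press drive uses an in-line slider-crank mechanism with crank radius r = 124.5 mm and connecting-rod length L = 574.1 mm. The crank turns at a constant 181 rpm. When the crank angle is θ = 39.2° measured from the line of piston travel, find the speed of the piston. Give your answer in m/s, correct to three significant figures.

ω = 2π·181/60 = 18.95 rad/s
For an in-line slider-crank, x = r cosθ + √(L² − r² sin²θ), so v = −rω sinθ·[1 + r cosθ/√(L² − r² sin²θ)].
With r = 0.1245 m, L = 0.5741 m, θ = 39.2°: √(L² − r² sin²θ) = 0.56868 m.
v = −0.1245·18.95·0.63203·[1 + 0.1245·0.77494/0.56868] = -1.7445 m/s.
|v| = 1.7445 m/s.

1.74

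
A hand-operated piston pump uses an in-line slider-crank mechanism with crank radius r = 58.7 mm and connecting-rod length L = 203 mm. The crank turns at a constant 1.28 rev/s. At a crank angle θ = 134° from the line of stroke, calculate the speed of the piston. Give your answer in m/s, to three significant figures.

ω = 2π·1.28 = 8.042 rad/s
For an in-line slider-crank, x = r cosθ + √(L² − r² sin²θ), so v = −rω sinθ·[1 + r cosθ/√(L² − r² sin²θ)].
With r = 0.0587 m, L = 0.203 m, θ = 134°: √(L² − r² sin²θ) = 0.19856 m.
v = −0.0587·8.042·0.71934·[1 + 0.0587·-0.69466/0.19856] = -0.26986 m/s.
|v| = 0.26986 m/s.

0.270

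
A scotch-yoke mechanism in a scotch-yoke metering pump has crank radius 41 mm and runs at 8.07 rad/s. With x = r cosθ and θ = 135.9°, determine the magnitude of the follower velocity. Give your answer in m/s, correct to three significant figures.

ω = 8.07 rad/s
x = r cosθ ⇒ ẋ = −rω sinθ.
|v| = rω|sinθ| = 0.041·8.07·|sin 135.9°| = 0.23026 m/s.

0.230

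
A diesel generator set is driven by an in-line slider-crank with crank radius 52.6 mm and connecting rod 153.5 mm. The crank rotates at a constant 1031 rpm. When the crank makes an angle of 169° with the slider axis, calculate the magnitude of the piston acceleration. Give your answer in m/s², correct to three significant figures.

406

ω = 2π·1031/60 = 108 rad/s
x(θ) = r cosθ + √(L² − r² sin²θ); with ω constant, a = ω²·d²x/dθ².
d²x/dθ² = −r cosθ − r²(cos2θ)/√u − r⁴ sin²2θ/(4u^{3/2}),  u = L² − r² sin²θ = 0.0234615 m².
Substituting r = 0.0526 m, L = 0.1535 m, θ = 169°: d²x/dθ² = +0.034811 m.
a = ω²·d²x/dθ² = (108)²·(+0.034811) = +405.78 m/s²;  |a| = 405.78 m/s².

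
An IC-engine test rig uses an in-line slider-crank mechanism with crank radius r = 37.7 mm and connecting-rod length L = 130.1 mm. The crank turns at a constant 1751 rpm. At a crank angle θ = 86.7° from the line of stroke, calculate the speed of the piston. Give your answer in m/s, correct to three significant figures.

7.02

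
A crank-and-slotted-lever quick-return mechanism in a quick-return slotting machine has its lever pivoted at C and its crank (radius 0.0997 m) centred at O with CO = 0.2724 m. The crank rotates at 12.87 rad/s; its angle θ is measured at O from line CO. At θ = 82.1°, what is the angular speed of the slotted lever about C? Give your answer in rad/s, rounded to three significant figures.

1.92

ω = 12.87 rad/s
Crank pin A relative to C: A = (d + r cosθ, r sinθ); lever angle φ = atan2(r sinθ, d + r cosθ).
Differentiating tanφ: φ̇ = rω(d cosθ + r)/(d² + r² + 2dr cosθ).
d² + r² + 2dr cosθ = |CA|² = 0.0916074 m²;  d cosθ + r = +0.13714 m.
|ω_lever| = |0.0997·12.87·+0.13714| / 0.0916074 = 1.9209 rad/s.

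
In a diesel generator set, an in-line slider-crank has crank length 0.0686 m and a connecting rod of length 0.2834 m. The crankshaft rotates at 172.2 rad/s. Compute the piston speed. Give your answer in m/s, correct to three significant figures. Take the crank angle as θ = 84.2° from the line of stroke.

12.0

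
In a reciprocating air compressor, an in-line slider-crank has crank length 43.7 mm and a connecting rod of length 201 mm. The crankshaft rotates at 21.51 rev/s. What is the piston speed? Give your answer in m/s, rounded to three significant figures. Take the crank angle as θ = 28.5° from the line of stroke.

3.36

ω = 2π·21.5 = 135.2 rad/s
For an in-line slider-crank, x = r cosθ + √(L² − r² sin²θ), so v = −rω sinθ·[1 + r cosθ/√(L² − r² sin²θ)].
With r = 0.0437 m, L = 0.201 m, θ = 28.5°: √(L² − r² sin²θ) = 0.19992 m.
v = −0.0437·135.2·0.47716·[1 + 0.0437·0.87882/0.19992] = -3.3595 m/s.
|v| = 3.3595 m/s.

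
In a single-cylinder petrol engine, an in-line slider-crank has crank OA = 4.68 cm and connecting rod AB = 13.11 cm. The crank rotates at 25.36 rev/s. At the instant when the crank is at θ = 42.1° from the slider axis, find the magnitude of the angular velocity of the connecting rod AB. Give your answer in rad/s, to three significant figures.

ω = 159.3 rad/s (converted from 25.36 rev/s).
The rod makes angle φ with the slider axis where L sinφ = r sinθ; differentiating, L cosφ·φ̇ = r ω cosθ.
L cosφ = √(L² − r² sin²θ) = 0.12729 m.
|ω_rod| = r ω |cosθ| / √(L² − r² sin²θ) = 0.0468·159.3·0.74198/0.12729 = 43.468 rad/s.

43.5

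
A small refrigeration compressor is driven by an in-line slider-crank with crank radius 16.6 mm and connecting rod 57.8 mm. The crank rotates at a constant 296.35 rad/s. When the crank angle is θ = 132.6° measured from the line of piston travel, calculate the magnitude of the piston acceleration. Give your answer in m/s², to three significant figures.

ω = 296.4 rad/s
x(θ) = r cosθ + √(L² − r² sin²θ); with ω constant, a = ω²·d²x/dθ².
d²x/dθ² = −r cosθ − r²(cos2θ)/√u − r⁴ sin²2θ/(4u^{3/2}),  u = L² − r² sin²θ = 0.00319153 m².
Substituting r = 0.0166 m, L = 0.0578 m, θ = 132.6°: d²x/dθ² = +0.01154 m.
a = ω²·d²x/dθ² = (296.4)²·(+0.01154) = +1013.5 m/s²;  |a| = 1013.5 m/s².

1010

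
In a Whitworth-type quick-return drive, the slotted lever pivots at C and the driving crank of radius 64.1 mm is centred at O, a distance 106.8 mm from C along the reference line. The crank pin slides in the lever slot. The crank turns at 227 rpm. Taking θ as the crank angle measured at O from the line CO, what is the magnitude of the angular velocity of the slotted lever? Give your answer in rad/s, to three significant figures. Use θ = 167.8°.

28.8

ω = 23.77 rad/s (from 227 rpm).
Crank pin A relative to C: A = (d + r cosθ, r sinθ); lever angle φ = atan2(r sinθ, d + r cosθ).
Differentiating tanφ: φ̇ = rω(d cosθ + r)/(d² + r² + 2dr cosθ).
d² + r² + 2dr cosθ = |CA|² = 0.00213251 m²;  d cosθ + r = -0.040288 m.
|ω_lever| = |0.0641·23.77·-0.040288| / 0.00213251 = 28.787 rad/s.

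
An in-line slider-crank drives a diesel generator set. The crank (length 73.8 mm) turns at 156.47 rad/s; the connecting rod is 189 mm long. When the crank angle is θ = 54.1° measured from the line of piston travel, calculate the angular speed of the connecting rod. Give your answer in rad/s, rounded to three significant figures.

37.8

ω = 156.5 rad/s
The rod makes angle φ with the slider axis where L sinφ = r sinθ; differentiating, L cosφ·φ̇ = r ω cosθ.
L cosφ = √(L² − r² sin²θ) = 0.1793 m.
|ω_rod| = r ω |cosθ| / √(L² − r² sin²θ) = 0.0738·156.5·0.58637/0.1793 = 37.765 rad/s.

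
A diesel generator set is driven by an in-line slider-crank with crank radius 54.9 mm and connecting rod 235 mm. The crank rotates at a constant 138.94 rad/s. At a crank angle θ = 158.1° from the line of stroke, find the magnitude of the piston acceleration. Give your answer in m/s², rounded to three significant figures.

ω = 138.9 rad/s
x(θ) = r cosθ + √(L² − r² sin²θ); with ω constant, a = ω²·d²x/dθ².
d²x/dθ² = −r cosθ − r²(cos2θ)/√u − r⁴ sin²2θ/(4u^{3/2}),  u = L² − r² sin²θ = 0.0548057 m².
Substituting r = 0.0549 m, L = 0.235 m, θ = 158.1°: d²x/dθ² = +0.041561 m.
a = ω²·d²x/dθ² = (138.9)²·(+0.041561) = +802.31 m/s²;  |a| = 802.31 m/s².

802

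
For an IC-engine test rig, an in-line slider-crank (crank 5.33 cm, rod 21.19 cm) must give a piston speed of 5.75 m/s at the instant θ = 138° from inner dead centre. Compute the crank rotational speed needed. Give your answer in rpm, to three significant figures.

1900

For an in-line slider-crank, |v_piston| = rω|sinθ|·[1 + r cosθ/√(L² − r² sin²θ)].
With r = 0.0533 m, L = 0.2119 m, θ = 138°: the bracketed kinematic factor |dx/dθ| = 0.028902 m.
ω = v/|dx/dθ| = 5.75/0.028902 = 198.95 rad/s.
N = 60ω/(2π) = 1899.8 rpm.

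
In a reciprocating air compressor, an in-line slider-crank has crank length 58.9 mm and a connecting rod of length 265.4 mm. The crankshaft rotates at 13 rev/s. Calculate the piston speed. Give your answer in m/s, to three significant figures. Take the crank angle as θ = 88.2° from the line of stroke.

4.84

ω = 2π·13 = 81.68 rad/s
For an in-line slider-crank, x = r cosθ + √(L² − r² sin²θ), so v = −rω sinθ·[1 + r cosθ/√(L² − r² sin²θ)].
With r = 0.0589 m, L = 0.2654 m, θ = 88.2°: √(L² − r² sin²θ) = 0.25879 m.
v = −0.0589·81.68·0.99951·[1 + 0.0589·0.03141/0.25879] = -4.843 m/s.
|v| = 4.843 m/s.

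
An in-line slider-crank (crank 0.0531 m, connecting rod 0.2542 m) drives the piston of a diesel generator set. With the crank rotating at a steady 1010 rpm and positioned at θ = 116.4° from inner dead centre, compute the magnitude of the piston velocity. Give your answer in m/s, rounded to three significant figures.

4.55

ω = 2π·1010/60 = 105.8 rad/s
For an in-line slider-crank, x = r cosθ + √(L² − r² sin²θ), so v = −rω sinθ·[1 + r cosθ/√(L² − r² sin²θ)].
With r = 0.0531 m, L = 0.2542 m, θ = 116.4°: √(L² − r² sin²θ) = 0.24971 m.
v = −0.0531·105.8·0.89571·[1 + 0.0531·-0.44464/0.24971] = -4.5549 m/s.
|v| = 4.5549 m/s.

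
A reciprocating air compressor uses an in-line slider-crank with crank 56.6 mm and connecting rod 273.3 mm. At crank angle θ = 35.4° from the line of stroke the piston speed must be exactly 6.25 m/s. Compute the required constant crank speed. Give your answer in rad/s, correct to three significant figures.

163

For an in-line slider-crank, |v_piston| = rω|sinθ|·[1 + r cosθ/√(L² − r² sin²θ)].
With r = 0.0566 m, L = 0.2733 m, θ = 35.4°: the bracketed kinematic factor |dx/dθ| = 0.038362 m.
ω = v/|dx/dθ| = 6.25/0.038362 = 162.92 rad/s.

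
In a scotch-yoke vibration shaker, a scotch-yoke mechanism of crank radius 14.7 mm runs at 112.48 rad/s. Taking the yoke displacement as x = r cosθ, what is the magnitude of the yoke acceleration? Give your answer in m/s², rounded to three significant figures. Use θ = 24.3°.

170

ω = 112.5 rad/s
x = r cosθ ⇒ ẍ = −rω² cosθ (ω constant).
|a| = rω²|cosθ| = 0.0147·(112.5)²·|cos 24.3°| = 169.5 m/s².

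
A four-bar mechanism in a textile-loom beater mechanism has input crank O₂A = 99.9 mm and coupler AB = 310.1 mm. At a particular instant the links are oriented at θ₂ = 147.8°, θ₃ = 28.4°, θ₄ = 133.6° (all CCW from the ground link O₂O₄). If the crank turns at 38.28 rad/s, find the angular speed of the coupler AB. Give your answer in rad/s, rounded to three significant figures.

3.13

ω₂ = 38.28 rad/s
Differentiating the loop-closure r₂e^{iθ₂}+r₃e^{iθ₃}=r₁+r₄e^{iθ₄} gives r₂ω₂e^{iθ₂}+r₃ω₃e^{iθ₃}=r₄ω₄e^{iθ₄}.
Eliminating the other unknown: ω₃ = r₂ω₂ sin(θ₄−θ₂) / [r₃ sin(θ₃−θ₄)].
Numerator sine = -0.24531; denominator sine = -0.96502.
Result = 0.0999·38.28·(-0.24531) / (0.3101·(-0.96502)) = +3.1348 rad/s; magnitude 3.1348 rad/s.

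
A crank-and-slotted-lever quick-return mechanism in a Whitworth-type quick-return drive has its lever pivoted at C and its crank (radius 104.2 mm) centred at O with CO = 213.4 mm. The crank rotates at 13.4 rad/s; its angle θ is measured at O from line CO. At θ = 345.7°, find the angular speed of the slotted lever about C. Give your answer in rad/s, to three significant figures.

ω = 13.4 rad/s
Crank pin A relative to C: A = (d + r cosθ, r sinθ); lever angle φ = atan2(r sinθ, d + r cosθ).
Differentiating tanφ: φ̇ = rω(d cosθ + r)/(d² + r² + 2dr cosθ).
d² + r² + 2dr cosθ = |CA|² = 0.0994918 m²;  d cosθ + r = +0.31099 m.
|ω_lever| = |0.1042·13.4·+0.31099| / 0.0994918 = 4.3644 rad/s.

4.36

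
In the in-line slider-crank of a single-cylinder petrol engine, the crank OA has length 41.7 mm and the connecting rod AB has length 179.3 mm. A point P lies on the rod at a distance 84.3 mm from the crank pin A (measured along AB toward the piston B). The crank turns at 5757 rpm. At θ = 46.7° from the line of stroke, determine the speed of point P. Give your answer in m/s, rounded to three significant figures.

ω = 602.9 rad/s.  Crank-pin speed |V_A| = rω = 25.14 m/s, perpendicular to OA.
Rod angle: sinφ = −(r/L) sinθ ⇒ φ = -9.745°; ω_rod = −rω cosθ/√(L²−r²sin²θ) = -97.567 rad/s.
V_P = V_A + ω_rod × AP, with AP = 0.0843 m along the rod.
Components: V_Px = −rω sinθ − a·ω_rod·sinφ = -19.688 m/s;  V_Py = rω cosθ + a·ω_rod·cosφ = +9.1351 m/s.
|V_P| = √(V_Px² + V_Py²) = 21.704 m/s.

21.7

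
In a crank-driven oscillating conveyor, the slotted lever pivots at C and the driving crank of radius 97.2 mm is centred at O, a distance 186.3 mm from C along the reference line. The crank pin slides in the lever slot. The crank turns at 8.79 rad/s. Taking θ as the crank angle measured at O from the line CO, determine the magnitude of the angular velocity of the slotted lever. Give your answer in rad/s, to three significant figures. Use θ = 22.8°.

ω = 8.79 rad/s
Crank pin A relative to C: A = (d + r cosθ, r sinθ); lever angle φ = atan2(r sinθ, d + r cosθ).
Differentiating tanφ: φ̇ = rω(d cosθ + r)/(d² + r² + 2dr cosθ).
d² + r² + 2dr cosθ = |CA|² = 0.0775424 m²;  d cosθ + r = +0.26894 m.
|ω_lever| = |0.0972·8.79·+0.26894| / 0.0775424 = 2.9633 rad/s.

2.96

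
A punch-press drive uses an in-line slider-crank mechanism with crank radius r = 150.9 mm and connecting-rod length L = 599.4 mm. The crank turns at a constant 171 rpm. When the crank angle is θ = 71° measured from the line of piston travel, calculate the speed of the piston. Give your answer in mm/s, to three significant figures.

2770

ω = 2π·171/60 = 17.91 rad/s
For an in-line slider-crank, x = r cosθ + √(L² − r² sin²θ), so v = −rω sinθ·[1 + r cosθ/√(L² − r² sin²θ)].
With r = 0.1509 m, L = 0.5994 m, θ = 71°: √(L² − r² sin²θ) = 0.58217 m.
v = −0.1509·17.91·0.94552·[1 + 0.1509·0.32557/0.58217] = -2.7706 m/s.
|v| = 2.7706 m/s = 2770.6 mm/s.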